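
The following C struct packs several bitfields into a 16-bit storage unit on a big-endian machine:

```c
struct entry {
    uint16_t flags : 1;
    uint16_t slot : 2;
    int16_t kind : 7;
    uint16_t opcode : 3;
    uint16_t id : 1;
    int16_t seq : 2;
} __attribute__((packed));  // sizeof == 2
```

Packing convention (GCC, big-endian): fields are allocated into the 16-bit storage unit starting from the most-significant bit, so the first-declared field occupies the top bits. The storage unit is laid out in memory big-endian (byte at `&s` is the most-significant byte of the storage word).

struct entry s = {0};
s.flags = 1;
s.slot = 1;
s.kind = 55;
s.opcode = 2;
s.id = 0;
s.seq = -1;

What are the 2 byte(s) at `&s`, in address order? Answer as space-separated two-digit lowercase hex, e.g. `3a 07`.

flags:1 = 1 → 0x1 << 15 → word 0x8000
slot:2 = 1 → 0x1 << 13 → word 0xa000
kind:7 = 55 → 0x37 << 6 → word 0xadc0
opcode:3 = 2 → 0x2 << 3 → word 0xadd0
id:1 = 0 → 0x0 << 2 → word 0xadd0
seq:2 = -1 → 0x3 << 0 → word 0xadd3
word = 0xadd3 → big-endian bytes:
  [0]=0xad  [1]=0xd3

ad d3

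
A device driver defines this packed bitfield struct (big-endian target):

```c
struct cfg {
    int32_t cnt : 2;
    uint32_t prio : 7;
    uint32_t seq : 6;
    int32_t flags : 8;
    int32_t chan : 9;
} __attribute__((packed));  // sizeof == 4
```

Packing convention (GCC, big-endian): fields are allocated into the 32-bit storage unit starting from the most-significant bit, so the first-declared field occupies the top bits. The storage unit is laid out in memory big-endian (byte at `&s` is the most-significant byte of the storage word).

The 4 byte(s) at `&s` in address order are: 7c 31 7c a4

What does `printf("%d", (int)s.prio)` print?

120

[0]=0x7c [1]=0x31 [2]=0x7c [3]=0xa4 (big-endian) → word 0x7c317ca4
cnt:2 @ bit 30 → (0x7c317ca4>>30)&0x3 = 0x1
prio:7 @ bit 23 → (0x7c317ca4>>23)&0x7f = 0x78  ←
seq:6 @ bit 17 → (0x7c317ca4>>17)&0x3f = 0x18
flags:8 @ bit 9 → (0x7c317ca4>>9)&0xff = 0xbe
chan:9 @ bit 0 → (0x7c317ca4>>0)&0x1ff = 0xa4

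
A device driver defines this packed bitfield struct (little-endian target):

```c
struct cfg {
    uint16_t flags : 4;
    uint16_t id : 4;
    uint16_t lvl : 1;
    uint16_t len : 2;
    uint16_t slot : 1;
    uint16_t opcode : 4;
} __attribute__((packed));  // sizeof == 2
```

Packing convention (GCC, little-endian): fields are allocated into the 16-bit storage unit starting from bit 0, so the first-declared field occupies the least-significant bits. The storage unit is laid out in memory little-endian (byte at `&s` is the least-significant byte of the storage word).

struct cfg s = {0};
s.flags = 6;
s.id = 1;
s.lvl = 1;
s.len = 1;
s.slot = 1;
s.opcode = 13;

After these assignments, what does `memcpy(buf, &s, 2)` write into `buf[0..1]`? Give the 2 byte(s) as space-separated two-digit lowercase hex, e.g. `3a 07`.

[0+:4] flags=6 & 0xf = 0x6; word=0x0006
[4+:4] id=1 & 0xf = 0x1; word=0x0016
[8+:1] lvl=1 & 0x1 = 0x1; word=0x0116
[9+:2] len=1 & 0x3 = 0x1; word=0x0316
[11+:1] slot=1 & 0x1 = 0x1; word=0x0b16
[12+:4] opcode=13 & 0xf = 0xd; word=0xdb16
word = 0xdb16 → little-endian bytes:
  [0]=0x16  [1]=0xdb

16 db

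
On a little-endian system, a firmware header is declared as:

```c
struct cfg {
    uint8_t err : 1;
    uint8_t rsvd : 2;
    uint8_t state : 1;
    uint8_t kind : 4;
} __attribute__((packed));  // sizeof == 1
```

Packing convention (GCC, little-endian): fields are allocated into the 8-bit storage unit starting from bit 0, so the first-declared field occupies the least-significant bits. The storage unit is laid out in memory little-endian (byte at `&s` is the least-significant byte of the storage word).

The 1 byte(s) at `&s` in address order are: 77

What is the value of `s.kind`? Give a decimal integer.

[0]=0x77 (little-endian) → word 0x77
err:1 @ bit 0 → (0x77>>0)&0x1 = 0x1
rsvd:2 @ bit 1 → (0x77>>1)&0x3 = 0x3
state:1 @ bit 3 → (0x77>>3)&0x1 = 0x0
kind:4 @ bit 4 → (0x77>>4)&0xf = 0x7  ←

7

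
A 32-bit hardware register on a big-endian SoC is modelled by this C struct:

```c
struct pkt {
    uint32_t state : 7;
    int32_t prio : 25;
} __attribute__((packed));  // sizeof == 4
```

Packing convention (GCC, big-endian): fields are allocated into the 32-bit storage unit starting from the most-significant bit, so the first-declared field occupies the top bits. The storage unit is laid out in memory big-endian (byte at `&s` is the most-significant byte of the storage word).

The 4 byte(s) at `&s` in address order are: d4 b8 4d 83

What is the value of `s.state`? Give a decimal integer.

106

[0]=0xd4 [1]=0xb8 [2]=0x4d [3]=0x83 (big-endian) → word 0xd4b84d83
state [25+:7] = (word>>25) & 0x7f = 106  ←
prio [0+:25] = (word>>0) & 0x1ffffff = 12078467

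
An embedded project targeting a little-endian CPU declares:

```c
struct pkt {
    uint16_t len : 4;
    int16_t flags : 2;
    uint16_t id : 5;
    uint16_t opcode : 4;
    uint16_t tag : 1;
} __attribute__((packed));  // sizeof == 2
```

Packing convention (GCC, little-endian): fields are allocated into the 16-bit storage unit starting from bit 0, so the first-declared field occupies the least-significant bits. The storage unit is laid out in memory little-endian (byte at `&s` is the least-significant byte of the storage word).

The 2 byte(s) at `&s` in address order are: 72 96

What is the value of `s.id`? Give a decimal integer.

[0]=0x72 [1]=0x96 (little-endian) → word 0x9672
len:4 @ bit 0 → (0x9672>>0)&0xf = 0x2
flags:2 @ bit 4 → (0x9672>>4)&0x3 = 0x3
id:5 @ bit 6 → (0x9672>>6)&0x1f = 0x19  ←
opcode:4 @ bit 11 → (0x9672>>11)&0xf = 0x2
tag:1 @ bit 15 → (0x9672>>15)&0x1 = 0x1

25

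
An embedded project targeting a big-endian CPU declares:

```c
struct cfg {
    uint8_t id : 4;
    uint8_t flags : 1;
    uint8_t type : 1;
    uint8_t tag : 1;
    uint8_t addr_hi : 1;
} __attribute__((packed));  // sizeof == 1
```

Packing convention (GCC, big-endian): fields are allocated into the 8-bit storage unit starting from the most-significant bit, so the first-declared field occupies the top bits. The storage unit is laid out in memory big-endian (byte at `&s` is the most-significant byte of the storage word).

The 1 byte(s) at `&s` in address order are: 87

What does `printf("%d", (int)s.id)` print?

8

[0]=0x87 (big-endian) → word 0x87
id [4+:4] = (word>>4) & 0xf = 8  ←
flags [3+:1] = (word>>3) & 0x1 = 0
type [2+:1] = (word>>2) & 0x1 = 1
tag [1+:1] = (word>>1) & 0x1 = 1
addr_hi [0+:1] = (word>>0) & 0x1 = 1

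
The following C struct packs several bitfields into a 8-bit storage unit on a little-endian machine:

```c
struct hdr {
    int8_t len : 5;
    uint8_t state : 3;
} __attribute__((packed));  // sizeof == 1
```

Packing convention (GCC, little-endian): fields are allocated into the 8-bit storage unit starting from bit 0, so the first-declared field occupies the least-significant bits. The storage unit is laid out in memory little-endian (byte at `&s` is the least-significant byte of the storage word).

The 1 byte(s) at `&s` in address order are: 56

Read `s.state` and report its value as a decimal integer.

2

[0]=0x56 (little-endian) → word 0x56
len [0+:5] = (word>>0) & 0x1f = 22
state [5+:3] = (word>>5) & 0x7 = 2  ←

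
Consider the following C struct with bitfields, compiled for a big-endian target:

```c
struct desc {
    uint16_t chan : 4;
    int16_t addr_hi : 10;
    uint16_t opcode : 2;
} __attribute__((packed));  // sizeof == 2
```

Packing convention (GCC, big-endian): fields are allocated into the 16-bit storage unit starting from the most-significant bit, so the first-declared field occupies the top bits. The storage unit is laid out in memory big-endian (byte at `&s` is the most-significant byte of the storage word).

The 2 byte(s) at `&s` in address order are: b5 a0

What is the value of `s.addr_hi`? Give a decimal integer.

[0]=0xb5 [1]=0xa0 (big-endian) → word 0xb5a0
chan:4 @ bit 12 → (0xb5a0>>12)&0xf = 0xb
addr_hi:10 @ bit 2 → (0xb5a0>>2)&0x3ff = 0x168  ←
opcode:2 @ bit 0 → (0xb5a0>>0)&0x3 = 0x0
addr_hi signed 10b, MSB=0: value = 360

360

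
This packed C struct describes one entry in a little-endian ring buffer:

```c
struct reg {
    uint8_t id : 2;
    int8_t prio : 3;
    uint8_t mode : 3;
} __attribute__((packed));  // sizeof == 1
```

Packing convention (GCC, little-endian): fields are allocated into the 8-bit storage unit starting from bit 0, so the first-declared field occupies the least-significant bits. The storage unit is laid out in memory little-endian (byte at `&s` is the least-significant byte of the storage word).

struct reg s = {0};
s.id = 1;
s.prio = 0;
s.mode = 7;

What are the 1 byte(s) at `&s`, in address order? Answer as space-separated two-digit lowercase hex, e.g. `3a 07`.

e1

id (2b) val=1 bits=0x1 at bit 0: 0x01
prio (3b) val=0 bits=0x0 at bit 2: 0x01
mode (3b) val=7 bits=0x7 at bit 5: 0xe1
word = 0xe1 → little-endian bytes:
  [0]=0xe1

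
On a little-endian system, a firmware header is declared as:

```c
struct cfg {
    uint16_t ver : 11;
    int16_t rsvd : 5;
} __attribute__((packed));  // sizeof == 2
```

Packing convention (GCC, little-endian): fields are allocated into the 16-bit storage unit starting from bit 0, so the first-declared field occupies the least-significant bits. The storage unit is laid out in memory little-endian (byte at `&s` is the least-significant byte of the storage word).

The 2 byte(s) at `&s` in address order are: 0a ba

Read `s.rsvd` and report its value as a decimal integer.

-9

[0]=0x0a [1]=0xba (little-endian) → word 0xba0a
ver [0+:11] = (word>>0) & 0x7ff = 522
rsvd [11+:5] = (word>>11) & 0x1f = 23  ←
rsvd signed 5b, MSB=1: 23 - 32 = -9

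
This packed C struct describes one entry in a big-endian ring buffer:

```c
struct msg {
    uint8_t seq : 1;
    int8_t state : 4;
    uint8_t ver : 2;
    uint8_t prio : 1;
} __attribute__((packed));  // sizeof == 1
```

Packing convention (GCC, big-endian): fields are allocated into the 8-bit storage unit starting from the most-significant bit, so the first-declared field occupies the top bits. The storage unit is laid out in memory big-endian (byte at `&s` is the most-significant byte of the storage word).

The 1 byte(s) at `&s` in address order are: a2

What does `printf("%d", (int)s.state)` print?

[0]=0xa2 (big-endian) → word 0xa2
seq [7+:1] = (word>>7) & 0x1 = 1
state [3+:4] = (word>>3) & 0xf = 4  ←
ver [1+:2] = (word>>1) & 0x3 = 1
prio [0+:1] = (word>>0) & 0x1 = 0
state signed 4b, MSB=0: value = 4

4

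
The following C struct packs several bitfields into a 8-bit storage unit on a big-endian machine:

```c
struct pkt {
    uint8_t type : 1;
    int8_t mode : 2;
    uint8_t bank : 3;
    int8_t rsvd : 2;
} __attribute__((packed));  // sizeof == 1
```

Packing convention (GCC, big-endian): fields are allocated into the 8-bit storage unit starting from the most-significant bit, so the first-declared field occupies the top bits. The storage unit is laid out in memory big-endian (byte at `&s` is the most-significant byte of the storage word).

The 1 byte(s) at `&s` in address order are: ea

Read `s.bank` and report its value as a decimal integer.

2

[0]=0xea (big-endian) → word 0xea
type [7+:1] = (word>>7) & 0x1 = 1
mode [5+:2] = (word>>5) & 0x3 = 3
bank [2+:3] = (word>>2) & 0x7 = 2  ←
rsvd [0+:2] = (word>>0) & 0x3 = 2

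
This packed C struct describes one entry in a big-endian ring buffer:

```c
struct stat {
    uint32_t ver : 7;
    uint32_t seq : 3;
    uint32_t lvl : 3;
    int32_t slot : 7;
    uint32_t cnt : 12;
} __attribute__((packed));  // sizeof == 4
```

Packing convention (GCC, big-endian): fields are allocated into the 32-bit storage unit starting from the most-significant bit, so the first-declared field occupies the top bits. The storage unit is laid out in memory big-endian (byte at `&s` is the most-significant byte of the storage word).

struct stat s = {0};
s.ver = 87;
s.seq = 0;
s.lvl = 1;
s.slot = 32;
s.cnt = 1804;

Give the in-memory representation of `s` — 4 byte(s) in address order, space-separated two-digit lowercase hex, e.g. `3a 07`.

ae 0a 07 0c

ver:7 = 87 → 0x57 << 25 → word 0xae000000
seq:3 = 0 → 0x0 << 22 → word 0xae000000
lvl:3 = 1 → 0x1 << 19 → word 0xae080000
slot:7 = 32 → 0x20 << 12 → word 0xae0a0000
cnt:12 = 1804 → 0x70c << 0 → word 0xae0a070c
word = 0xae0a070c → big-endian bytes:
  [0]=0xae  [1]=0x0a  [2]=0x07  [3]=0x0c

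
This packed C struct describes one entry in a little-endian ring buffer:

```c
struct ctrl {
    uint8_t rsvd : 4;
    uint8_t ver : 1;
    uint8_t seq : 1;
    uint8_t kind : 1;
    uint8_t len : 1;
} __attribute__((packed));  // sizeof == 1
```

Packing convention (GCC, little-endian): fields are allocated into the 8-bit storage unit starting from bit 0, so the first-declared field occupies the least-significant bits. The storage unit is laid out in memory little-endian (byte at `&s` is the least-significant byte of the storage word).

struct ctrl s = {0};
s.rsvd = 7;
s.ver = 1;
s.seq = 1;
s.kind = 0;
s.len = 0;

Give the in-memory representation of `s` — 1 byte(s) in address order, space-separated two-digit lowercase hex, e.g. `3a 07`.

rsvd:4 = 7 → 0x7 << 0 → word 0x07
ver:1 = 1 → 0x1 << 4 → word 0x17
seq:1 = 1 → 0x1 << 5 → word 0x37
kind:1 = 0 → 0x0 << 6 → word 0x37
len:1 = 0 → 0x0 << 7 → word 0x37
word = 0x37 → little-endian bytes:
  [0]=0x37

37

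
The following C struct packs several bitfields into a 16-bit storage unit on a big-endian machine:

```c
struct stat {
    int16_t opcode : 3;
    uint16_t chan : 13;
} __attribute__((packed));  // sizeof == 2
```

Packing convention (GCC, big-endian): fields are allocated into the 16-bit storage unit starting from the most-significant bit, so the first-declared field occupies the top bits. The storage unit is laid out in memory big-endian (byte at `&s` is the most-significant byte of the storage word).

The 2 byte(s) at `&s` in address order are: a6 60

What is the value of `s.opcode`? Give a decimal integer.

[0]=0xa6 [1]=0x60 (big-endian) → word 0xa660
opcode:3 @ bit 13 → (0xa660>>13)&0x7 = 0x5  ←
chan:13 @ bit 0 → (0xa660>>0)&0x1fff = 0x660
opcode signed 3b, MSB=1: 5 - 8 = -3

-3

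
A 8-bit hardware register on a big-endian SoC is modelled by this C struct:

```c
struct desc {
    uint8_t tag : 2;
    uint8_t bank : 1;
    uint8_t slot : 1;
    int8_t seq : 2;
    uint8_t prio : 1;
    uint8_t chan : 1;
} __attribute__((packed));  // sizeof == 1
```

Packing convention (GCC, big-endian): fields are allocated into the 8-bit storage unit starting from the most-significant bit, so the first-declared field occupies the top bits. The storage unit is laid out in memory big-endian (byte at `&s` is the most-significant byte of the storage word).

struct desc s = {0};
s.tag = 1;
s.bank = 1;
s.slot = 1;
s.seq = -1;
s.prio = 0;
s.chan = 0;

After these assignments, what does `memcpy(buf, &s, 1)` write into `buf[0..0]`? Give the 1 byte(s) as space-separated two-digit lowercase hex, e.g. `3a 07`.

tag (2b) val=1 bits=0x1 at bit 6: 0x40
bank (1b) val=1 bits=0x1 at bit 5: 0x60
slot (1b) val=1 bits=0x1 at bit 4: 0x70
seq (2b) val=-1 bits=0x3 at bit 2: 0x7c
prio (1b) val=0 bits=0x0 at bit 1: 0x7c
chan (1b) val=0 bits=0x0 at bit 0: 0x7c
word = 0x7c → big-endian bytes:
  [0]=0x7c

7c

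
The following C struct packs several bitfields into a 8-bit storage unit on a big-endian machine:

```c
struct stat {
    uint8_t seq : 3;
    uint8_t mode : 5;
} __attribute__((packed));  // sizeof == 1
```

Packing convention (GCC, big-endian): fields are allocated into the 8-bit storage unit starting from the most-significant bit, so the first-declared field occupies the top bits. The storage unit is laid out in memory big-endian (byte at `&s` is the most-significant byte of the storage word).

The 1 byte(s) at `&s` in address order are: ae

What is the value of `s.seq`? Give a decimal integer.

5

[0]=0xae (big-endian) → word 0xae
seq [5+:3] = (word>>5) & 0x7 = 5  ←
mode [0+:5] = (word>>0) & 0x1f = 14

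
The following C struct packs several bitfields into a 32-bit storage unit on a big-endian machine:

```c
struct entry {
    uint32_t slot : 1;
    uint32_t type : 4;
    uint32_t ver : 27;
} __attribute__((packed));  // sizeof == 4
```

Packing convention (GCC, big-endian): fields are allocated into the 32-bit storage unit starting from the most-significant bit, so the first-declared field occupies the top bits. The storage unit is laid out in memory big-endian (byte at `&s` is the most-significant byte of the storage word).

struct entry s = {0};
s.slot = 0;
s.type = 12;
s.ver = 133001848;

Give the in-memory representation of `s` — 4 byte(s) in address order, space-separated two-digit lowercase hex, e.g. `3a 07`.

slot:1 = 0 → 0x0 << 31 → word 0x00000000
type:4 = 12 → 0xc << 27 → word 0x60000000
ver:27 = 133001848 → 0x7ed7278 << 0 → word 0x67ed7278
word = 0x67ed7278 → big-endian bytes:
  [0]=0x67  [1]=0xed  [2]=0x72  [3]=0x78

67 ed 72 78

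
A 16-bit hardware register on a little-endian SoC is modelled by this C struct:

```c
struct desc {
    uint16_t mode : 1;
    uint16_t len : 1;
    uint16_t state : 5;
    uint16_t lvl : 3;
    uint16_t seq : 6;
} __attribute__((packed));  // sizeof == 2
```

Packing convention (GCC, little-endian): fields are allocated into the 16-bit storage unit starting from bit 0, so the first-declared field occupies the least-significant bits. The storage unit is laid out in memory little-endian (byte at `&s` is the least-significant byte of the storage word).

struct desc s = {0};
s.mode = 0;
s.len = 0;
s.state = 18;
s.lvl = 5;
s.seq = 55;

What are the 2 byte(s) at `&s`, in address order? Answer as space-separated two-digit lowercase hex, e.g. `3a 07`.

c8 de

[0+:1] mode=0 & 0x1 = 0x0; word=0x0000
[1+:1] len=0 & 0x1 = 0x0; word=0x0000
[2+:5] state=18 & 0x1f = 0x12; word=0x0048
[7+:3] lvl=5 & 0x7 = 0x5; word=0x02c8
[10+:6] seq=55 & 0x3f = 0x37; word=0xdec8
word = 0xdec8 → little-endian bytes:
  [0]=0xc8  [1]=0xde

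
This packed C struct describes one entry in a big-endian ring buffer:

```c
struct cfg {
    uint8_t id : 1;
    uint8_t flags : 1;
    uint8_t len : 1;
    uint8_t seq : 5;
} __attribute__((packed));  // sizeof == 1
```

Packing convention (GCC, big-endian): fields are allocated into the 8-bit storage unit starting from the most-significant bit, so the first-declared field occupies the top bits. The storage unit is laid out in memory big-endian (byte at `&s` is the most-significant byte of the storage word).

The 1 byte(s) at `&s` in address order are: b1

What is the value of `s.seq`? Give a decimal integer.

[0]=0xb1 (big-endian) → word 0xb1
id [7+:1] = (word>>7) & 0x1 = 1
flags [6+:1] = (word>>6) & 0x1 = 0
len [5+:1] = (word>>5) & 0x1 = 1
seq [0+:5] = (word>>0) & 0x1f = 17  ←

17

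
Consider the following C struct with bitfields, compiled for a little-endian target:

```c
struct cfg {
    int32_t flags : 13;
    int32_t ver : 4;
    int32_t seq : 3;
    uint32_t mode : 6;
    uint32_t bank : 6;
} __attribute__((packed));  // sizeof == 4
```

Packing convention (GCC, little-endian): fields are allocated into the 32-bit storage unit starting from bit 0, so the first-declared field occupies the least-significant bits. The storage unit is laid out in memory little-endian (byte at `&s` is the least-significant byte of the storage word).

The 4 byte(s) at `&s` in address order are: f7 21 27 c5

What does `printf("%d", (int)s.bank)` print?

[0]=0xf7 [1]=0x21 [2]=0x27 [3]=0xc5 (little-endian) → word 0xc52721f7
flags:13 @ bit 0 → (0xc52721f7>>0)&0x1fff = 0x1f7
ver:4 @ bit 13 → (0xc52721f7>>13)&0xf = 0x9
seq:3 @ bit 17 → (0xc52721f7>>17)&0x7 = 0x3
mode:6 @ bit 20 → (0xc52721f7>>20)&0x3f = 0x12
bank:6 @ bit 26 → (0xc52721f7>>26)&0x3f = 0x31  ←

49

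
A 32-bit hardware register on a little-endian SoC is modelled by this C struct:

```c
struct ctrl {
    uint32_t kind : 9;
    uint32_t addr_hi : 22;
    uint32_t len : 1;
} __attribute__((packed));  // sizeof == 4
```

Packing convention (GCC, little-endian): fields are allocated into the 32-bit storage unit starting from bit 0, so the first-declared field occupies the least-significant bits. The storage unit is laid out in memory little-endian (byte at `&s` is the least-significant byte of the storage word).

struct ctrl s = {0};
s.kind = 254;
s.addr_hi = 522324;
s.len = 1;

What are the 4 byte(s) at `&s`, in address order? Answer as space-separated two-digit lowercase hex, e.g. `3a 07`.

fe a8 f0 8f

kind:9 = 254 → 0xfe << 0 → word 0x000000fe
addr_hi:22 = 522324 → 0x7f854 << 9 → word 0x0ff0a8fe
len:1 = 1 → 0x1 << 31 → word 0x8ff0a8fe
word = 0x8ff0a8fe → little-endian bytes:
  [0]=0xfe  [1]=0xa8  [2]=0xf0  [3]=0x8f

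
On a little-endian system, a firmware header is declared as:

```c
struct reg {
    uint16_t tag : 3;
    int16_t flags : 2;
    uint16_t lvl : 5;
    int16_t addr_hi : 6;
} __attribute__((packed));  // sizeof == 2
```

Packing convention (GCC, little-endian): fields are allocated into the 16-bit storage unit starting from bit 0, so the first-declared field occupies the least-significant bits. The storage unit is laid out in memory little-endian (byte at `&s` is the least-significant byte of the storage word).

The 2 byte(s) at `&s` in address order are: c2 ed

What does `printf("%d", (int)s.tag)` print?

[0]=0xc2 [1]=0xed (little-endian) → word 0xedc2
tag:3 @ bit 0 → (0xedc2>>0)&0x7 = 0x2  ←
flags:2 @ bit 3 → (0xedc2>>3)&0x3 = 0x0
lvl:5 @ bit 5 → (0xedc2>>5)&0x1f = 0xe
addr_hi:6 @ bit 10 → (0xedc2>>10)&0x3f = 0x3b

2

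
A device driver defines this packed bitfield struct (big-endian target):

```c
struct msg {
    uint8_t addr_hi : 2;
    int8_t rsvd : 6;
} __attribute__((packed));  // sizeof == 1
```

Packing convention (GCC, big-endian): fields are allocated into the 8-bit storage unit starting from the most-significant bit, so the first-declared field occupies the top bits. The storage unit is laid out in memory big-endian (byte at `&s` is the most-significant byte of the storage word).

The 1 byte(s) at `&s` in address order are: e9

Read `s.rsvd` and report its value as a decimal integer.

[0]=0xe9 (big-endian) → word 0xe9
addr_hi [6+:2] = (word>>6) & 0x3 = 3
rsvd [0+:6] = (word>>0) & 0x3f = 41  ←
rsvd signed 6b, MSB=1: 41 - 64 = -23

-23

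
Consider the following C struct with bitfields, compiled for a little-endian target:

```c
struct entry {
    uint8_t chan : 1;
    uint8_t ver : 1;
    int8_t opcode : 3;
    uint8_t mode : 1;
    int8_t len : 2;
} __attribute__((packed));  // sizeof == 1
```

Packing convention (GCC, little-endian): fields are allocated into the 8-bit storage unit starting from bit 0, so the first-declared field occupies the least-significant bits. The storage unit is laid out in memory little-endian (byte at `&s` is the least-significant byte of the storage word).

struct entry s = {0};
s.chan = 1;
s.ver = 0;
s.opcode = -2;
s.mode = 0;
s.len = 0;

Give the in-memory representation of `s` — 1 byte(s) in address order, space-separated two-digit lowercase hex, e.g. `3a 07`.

chan:1 = 1 → 0x1 << 0 → word 0x01
ver:1 = 0 → 0x0 << 1 → word 0x01
opcode:3 = -2 → 0x6 << 2 → word 0x19
mode:1 = 0 → 0x0 << 5 → word 0x19
len:2 = 0 → 0x0 << 6 → word 0x19
word = 0x19 → little-endian bytes:
  [0]=0x19

19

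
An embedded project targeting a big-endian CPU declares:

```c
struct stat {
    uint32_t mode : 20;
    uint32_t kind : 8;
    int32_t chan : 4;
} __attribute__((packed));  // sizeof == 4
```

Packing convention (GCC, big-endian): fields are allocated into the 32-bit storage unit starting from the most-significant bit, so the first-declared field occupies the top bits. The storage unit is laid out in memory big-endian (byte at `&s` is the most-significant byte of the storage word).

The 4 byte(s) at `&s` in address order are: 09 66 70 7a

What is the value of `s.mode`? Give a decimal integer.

[0]=0x09 [1]=0x66 [2]=0x70 [3]=0x7a (big-endian) → word 0x0966707a
mode:20 @ bit 12 → (0x0966707a>>12)&0xfffff = 0x9667  ←
kind:8 @ bit 4 → (0x0966707a>>4)&0xff = 0x7
chan:4 @ bit 0 → (0x0966707a>>0)&0xf = 0xa

38503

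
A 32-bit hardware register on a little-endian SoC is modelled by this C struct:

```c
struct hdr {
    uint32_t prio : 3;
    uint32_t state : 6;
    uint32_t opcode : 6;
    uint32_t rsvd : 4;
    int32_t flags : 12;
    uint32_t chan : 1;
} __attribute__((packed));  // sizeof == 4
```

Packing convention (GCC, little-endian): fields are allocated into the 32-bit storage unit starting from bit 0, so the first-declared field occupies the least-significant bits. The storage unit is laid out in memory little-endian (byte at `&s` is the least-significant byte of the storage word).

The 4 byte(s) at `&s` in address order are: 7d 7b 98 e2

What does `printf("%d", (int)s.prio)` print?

[0]=0x7d [1]=0x7b [2]=0x98 [3]=0xe2 (little-endian) → word 0xe2987b7d
prio [0+:3] = (word>>0) & 0x7 = 5  ←
state [3+:6] = (word>>3) & 0x3f = 47
opcode [9+:6] = (word>>9) & 0x3f = 61
rsvd [15+:4] = (word>>15) & 0xf = 0
flags [19+:12] = (word>>19) & 0xfff = 3155
chan [31+:1] = (word>>31) & 0x1 = 1

5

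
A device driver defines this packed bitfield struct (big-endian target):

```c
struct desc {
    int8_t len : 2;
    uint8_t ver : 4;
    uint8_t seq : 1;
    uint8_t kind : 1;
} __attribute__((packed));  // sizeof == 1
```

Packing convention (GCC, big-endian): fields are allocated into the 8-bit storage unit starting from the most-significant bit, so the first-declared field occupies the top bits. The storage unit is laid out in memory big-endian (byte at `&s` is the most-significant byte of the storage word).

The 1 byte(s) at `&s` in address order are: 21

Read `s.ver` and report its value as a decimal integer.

[0]=0x21 (big-endian) → word 0x21
len [6+:2] = (word>>6) & 0x3 = 0
ver [2+:4] = (word>>2) & 0xf = 8  ←
seq [1+:1] = (word>>1) & 0x1 = 0
kind [0+:1] = (word>>0) & 0x1 = 1

8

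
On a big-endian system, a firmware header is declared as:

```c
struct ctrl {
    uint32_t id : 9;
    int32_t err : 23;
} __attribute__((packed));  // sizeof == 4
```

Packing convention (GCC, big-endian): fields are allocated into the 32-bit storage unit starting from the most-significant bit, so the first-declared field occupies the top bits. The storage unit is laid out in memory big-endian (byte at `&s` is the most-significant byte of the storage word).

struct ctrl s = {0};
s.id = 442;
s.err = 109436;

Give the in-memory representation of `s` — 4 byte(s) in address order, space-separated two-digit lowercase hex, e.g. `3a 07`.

dd 01 ab 7c

[23+:9] id=442 & 0x1ff = 0x1ba; word=0xdd000000
[0+:23] err=109436 & 0x7fffff = 0x1ab7c; word=0xdd01ab7c
word = 0xdd01ab7c → big-endian bytes:
  [0]=0xdd  [1]=0x01  [2]=0xab  [3]=0x7c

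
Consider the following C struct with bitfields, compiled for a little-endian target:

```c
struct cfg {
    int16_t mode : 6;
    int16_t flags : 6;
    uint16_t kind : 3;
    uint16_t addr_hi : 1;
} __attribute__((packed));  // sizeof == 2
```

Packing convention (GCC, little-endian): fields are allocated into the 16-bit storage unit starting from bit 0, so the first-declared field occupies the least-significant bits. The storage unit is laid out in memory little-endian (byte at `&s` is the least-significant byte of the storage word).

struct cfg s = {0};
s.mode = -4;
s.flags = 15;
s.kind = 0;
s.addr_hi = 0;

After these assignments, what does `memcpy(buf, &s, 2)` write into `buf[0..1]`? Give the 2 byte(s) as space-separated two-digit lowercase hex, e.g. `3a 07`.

fc 03

[0+:6] mode=-4 & 0x3f = 0x3c; word=0x003c
[6+:6] flags=15 & 0x3f = 0xf; word=0x03fc
[12+:3] kind=0 & 0x7 = 0x0; word=0x03fc
[15+:1] addr_hi=0 & 0x1 = 0x0; word=0x03fc
word = 0x03fc → little-endian bytes:
  [0]=0xfc  [1]=0x03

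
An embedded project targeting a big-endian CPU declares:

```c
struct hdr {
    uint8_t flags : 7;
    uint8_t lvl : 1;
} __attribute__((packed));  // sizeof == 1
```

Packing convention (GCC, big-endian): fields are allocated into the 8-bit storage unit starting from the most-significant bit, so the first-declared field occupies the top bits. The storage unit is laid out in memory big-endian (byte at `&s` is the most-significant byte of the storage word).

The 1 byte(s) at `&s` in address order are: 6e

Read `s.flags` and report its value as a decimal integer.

55

[0]=0x6e (big-endian) → word 0x6e
flags:7 @ bit 1 → (0x6e>>1)&0x7f = 0x37  ←
lvl:1 @ bit 0 → (0x6e>>0)&0x1 = 0x0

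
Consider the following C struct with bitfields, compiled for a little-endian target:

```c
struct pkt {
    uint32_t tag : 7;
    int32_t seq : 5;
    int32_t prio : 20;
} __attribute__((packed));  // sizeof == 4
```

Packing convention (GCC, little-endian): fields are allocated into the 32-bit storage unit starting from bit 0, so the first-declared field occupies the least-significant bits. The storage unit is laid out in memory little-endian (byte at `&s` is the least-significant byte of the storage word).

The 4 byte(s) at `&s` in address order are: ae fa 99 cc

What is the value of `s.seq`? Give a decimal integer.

[0]=0xae [1]=0xfa [2]=0x99 [3]=0xcc (little-endian) → word 0xcc99faae
tag [0+:7] = (word>>0) & 0x7f = 46
seq [7+:5] = (word>>7) & 0x1f = 21  ←
prio [12+:20] = (word>>12) & 0xfffff = 838047
seq signed 5b, MSB=1: 21 - 32 = -11

-11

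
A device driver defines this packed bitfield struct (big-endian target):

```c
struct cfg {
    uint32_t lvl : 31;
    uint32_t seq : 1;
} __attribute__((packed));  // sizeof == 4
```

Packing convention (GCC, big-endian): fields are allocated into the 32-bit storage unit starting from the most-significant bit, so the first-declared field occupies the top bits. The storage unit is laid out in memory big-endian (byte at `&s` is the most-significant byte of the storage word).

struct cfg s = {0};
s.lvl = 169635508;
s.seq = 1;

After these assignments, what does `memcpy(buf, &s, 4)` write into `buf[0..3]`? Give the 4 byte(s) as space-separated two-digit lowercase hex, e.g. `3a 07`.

14 38 dd 69

[1+:31] lvl=169635508 & 0x7fffffff = 0xa1c6eb4; word=0x1438dd68
[0+:1] seq=1 & 0x1 = 0x1; word=0x1438dd69
word = 0x1438dd69 → big-endian bytes:
  [0]=0x14  [1]=0x38  [2]=0xdd  [3]=0x69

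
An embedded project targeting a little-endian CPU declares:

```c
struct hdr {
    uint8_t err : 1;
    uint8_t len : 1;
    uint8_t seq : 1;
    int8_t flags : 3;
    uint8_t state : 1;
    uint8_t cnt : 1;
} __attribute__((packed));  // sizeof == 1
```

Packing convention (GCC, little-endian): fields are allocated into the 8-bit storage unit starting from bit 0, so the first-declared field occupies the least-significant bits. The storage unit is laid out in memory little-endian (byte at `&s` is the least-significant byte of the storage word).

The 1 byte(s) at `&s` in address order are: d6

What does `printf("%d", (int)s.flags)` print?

[0]=0xd6 (little-endian) → word 0xd6
err:1 @ bit 0 → (0xd6>>0)&0x1 = 0x0
len:1 @ bit 1 → (0xd6>>1)&0x1 = 0x1
seq:1 @ bit 2 → (0xd6>>2)&0x1 = 0x1
flags:3 @ bit 3 → (0xd6>>3)&0x7 = 0x2  ←
state:1 @ bit 6 → (0xd6>>6)&0x1 = 0x1
cnt:1 @ bit 7 → (0xd6>>7)&0x1 = 0x1
flags signed 3b, MSB=0: value = 2

2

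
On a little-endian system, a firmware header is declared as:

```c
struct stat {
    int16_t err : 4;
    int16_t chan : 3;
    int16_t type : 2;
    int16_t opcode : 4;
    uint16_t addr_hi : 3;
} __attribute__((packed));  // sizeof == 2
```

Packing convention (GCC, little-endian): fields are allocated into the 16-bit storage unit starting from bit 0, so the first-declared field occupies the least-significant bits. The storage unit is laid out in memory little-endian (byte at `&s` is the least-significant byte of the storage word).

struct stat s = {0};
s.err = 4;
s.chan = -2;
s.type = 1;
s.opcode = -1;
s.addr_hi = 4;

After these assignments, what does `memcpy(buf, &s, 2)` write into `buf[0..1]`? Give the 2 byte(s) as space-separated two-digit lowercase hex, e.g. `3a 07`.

[0+:4] err=4 & 0xf = 0x4; word=0x0004
[4+:3] chan=-2 & 0x7 = 0x6; word=0x0064
[7+:2] type=1 & 0x3 = 0x1; word=0x00e4
[9+:4] opcode=-1 & 0xf = 0xf; word=0x1ee4
[13+:3] addr_hi=4 & 0x7 = 0x4; word=0x9ee4
word = 0x9ee4 → little-endian bytes:
  [0]=0xe4  [1]=0x9e

e4 9e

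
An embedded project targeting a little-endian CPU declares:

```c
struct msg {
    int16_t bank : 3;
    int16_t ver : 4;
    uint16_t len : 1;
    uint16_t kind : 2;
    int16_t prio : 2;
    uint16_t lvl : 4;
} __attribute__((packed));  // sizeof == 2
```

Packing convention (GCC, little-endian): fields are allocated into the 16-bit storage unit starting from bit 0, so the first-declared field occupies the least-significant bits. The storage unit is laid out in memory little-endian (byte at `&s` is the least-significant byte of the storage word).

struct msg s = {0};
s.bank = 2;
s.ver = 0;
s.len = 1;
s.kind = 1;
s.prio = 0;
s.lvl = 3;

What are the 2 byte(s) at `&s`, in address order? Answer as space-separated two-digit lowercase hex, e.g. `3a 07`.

bank (3b) val=2 bits=0x2 at bit 0: 0x0002
ver (4b) val=0 bits=0x0 at bit 3: 0x0002
len (1b) val=1 bits=0x1 at bit 7: 0x0082
kind (2b) val=1 bits=0x1 at bit 8: 0x0182
prio (2b) val=0 bits=0x0 at bit 10: 0x0182
lvl (4b) val=3 bits=0x3 at bit 12: 0x3182
word = 0x3182 → little-endian bytes:
  [0]=0x82  [1]=0x31

82 31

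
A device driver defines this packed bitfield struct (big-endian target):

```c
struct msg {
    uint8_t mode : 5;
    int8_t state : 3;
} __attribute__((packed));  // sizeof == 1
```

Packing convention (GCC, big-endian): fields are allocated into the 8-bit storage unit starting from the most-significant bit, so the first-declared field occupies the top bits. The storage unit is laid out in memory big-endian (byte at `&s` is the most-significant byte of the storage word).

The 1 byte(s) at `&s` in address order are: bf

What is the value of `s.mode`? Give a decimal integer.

[0]=0xbf (big-endian) → word 0xbf
mode:5 @ bit 3 → (0xbf>>3)&0x1f = 0x17  ←
state:3 @ bit 0 → (0xbf>>0)&0x7 = 0x7

23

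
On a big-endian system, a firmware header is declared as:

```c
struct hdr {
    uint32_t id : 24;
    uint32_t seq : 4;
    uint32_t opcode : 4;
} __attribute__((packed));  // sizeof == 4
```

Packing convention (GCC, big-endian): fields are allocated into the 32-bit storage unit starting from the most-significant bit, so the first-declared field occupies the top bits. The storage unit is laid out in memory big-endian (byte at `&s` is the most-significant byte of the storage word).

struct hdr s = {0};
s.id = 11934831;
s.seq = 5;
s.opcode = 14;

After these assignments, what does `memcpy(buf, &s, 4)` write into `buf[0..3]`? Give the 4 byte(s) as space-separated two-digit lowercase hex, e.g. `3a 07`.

b6 1c 6f 5e

id (24b) val=11934831 bits=0xb61c6f at bit 8: 0xb61c6f00
seq (4b) val=5 bits=0x5 at bit 4: 0xb61c6f50
opcode (4b) val=14 bits=0xe at bit 0: 0xb61c6f5e
word = 0xb61c6f5e → big-endian bytes:
  [0]=0xb6  [1]=0x1c  [2]=0x6f  [3]=0x5e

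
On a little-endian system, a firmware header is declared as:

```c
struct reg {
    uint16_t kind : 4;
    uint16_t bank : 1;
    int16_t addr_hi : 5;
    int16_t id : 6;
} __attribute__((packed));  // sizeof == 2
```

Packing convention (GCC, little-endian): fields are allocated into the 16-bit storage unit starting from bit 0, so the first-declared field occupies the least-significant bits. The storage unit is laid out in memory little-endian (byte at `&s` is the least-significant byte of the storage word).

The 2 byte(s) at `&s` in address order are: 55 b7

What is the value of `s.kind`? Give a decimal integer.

5

[0]=0x55 [1]=0xb7 (little-endian) → word 0xb755
kind [0+:4] = (word>>0) & 0xf = 5  ←
bank [4+:1] = (word>>4) & 0x1 = 1
addr_hi [5+:5] = (word>>5) & 0x1f = 26
id [10+:6] = (word>>10) & 0x3f = 45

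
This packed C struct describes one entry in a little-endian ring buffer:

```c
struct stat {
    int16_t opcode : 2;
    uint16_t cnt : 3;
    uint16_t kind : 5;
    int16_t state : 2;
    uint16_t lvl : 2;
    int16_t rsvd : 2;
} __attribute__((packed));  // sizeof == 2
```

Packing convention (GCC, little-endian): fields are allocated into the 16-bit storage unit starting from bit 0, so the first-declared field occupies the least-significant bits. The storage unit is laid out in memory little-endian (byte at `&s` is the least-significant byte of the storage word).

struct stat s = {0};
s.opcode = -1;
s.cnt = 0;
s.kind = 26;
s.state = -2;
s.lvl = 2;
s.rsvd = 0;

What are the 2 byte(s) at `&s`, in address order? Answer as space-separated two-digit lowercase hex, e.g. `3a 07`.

43 2b

opcode:2 = -1 → 0x3 << 0 → word 0x0003
cnt:3 = 0 → 0x0 << 2 → word 0x0003
kind:5 = 26 → 0x1a << 5 → word 0x0343
state:2 = -2 → 0x2 << 10 → word 0x0b43
lvl:2 = 2 → 0x2 << 12 → word 0x2b43
rsvd:2 = 0 → 0x0 << 14 → word 0x2b43
word = 0x2b43 → little-endian bytes:
  [0]=0x43  [1]=0x2b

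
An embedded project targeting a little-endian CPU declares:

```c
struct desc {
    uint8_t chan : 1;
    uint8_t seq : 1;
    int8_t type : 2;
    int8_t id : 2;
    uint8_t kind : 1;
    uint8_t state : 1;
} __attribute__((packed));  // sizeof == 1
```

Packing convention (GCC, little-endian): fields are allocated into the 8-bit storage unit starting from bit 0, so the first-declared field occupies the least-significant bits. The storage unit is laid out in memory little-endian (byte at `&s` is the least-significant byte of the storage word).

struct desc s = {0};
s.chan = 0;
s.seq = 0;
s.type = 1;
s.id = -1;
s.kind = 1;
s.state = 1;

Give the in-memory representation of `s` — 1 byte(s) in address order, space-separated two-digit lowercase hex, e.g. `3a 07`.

chan (1b) val=0 bits=0x0 at bit 0: 0x00
seq (1b) val=0 bits=0x0 at bit 1: 0x00
type (2b) val=1 bits=0x1 at bit 2: 0x04
id (2b) val=-1 bits=0x3 at bit 4: 0x34
kind (1b) val=1 bits=0x1 at bit 6: 0x74
state (1b) val=1 bits=0x1 at bit 7: 0xf4
word = 0xf4 → little-endian bytes:
  [0]=0xf4

f4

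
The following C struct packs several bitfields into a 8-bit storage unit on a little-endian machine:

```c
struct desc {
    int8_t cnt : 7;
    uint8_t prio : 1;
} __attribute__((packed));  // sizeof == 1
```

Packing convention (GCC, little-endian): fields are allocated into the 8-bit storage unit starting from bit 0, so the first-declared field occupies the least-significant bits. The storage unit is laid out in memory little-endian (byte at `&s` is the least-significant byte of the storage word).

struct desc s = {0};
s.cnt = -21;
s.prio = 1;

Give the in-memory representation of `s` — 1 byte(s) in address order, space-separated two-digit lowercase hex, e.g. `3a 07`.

cnt (7b) val=-21 bits=0x6b at bit 0: 0x6b
prio (1b) val=1 bits=0x1 at bit 7: 0xeb
word = 0xeb → little-endian bytes:
  [0]=0xeb

eb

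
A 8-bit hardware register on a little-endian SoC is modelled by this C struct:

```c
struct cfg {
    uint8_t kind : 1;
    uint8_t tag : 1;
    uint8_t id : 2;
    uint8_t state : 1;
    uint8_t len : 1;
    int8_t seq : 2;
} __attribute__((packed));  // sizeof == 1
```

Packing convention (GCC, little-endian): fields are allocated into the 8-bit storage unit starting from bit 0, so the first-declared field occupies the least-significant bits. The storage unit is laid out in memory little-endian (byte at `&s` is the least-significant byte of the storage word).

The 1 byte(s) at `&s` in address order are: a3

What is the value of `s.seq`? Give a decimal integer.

-2

[0]=0xa3 (little-endian) → word 0xa3
kind [0+:1] = (word>>0) & 0x1 = 1
tag [1+:1] = (word>>1) & 0x1 = 1
id [2+:2] = (word>>2) & 0x3 = 0
state [4+:1] = (word>>4) & 0x1 = 0
len [5+:1] = (word>>5) & 0x1 = 1
seq [6+:2] = (word>>6) & 0x3 = 2  ←
seq signed 2b, MSB=1: 2 - 4 = -2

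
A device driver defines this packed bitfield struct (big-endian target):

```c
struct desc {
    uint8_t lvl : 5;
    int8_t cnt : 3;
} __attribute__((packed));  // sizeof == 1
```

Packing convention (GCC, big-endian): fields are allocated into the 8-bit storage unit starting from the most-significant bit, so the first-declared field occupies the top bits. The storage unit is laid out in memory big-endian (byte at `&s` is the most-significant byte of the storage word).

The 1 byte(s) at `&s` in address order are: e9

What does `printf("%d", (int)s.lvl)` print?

29

[0]=0xe9 (big-endian) → word 0xe9
lvl:5 @ bit 3 → (0xe9>>3)&0x1f = 0x1d  ←
cnt:3 @ bit 0 → (0xe9>>0)&0x7 = 0x1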